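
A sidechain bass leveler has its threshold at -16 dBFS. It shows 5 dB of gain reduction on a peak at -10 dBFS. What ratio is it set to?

6:1

Input overshoot = -10 − (-16) = 6 dB.
Output overshoot = 6 − 5 = 1 dB.
Ratio = input overshoot / output overshoot = 6 / 1 = 6.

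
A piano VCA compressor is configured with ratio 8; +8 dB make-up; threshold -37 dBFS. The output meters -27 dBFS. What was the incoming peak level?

-21 dBFS

Before make-up, the level was -27 − 8 = -35 dBFS.
The compressed level sits -35 − (-37) = 2 dB over threshold.
Input overshoot = R × output overshoot = 16 dB → input = -37 + 16 = -21 dBFS.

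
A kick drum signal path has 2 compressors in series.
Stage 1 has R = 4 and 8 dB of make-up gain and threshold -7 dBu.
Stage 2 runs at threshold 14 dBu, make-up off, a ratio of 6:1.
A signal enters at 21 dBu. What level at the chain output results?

Stage 1: 28 dB above -7 dBu, reduced 4:1 to 7 dB above → 0 dBu; +8 dB make-up → 8 dBu.
Stage 2: below threshold (8 ≤ 14); passes unchanged; output 8 dBu.

8 dBu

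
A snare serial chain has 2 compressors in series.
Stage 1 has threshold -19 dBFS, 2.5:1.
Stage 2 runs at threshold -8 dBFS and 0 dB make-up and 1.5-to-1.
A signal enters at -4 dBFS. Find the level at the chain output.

Stage 1: 15 dB above -19 dBFS, reduced 2.5:1 to 6 dB above → -13 dBFS.
Stage 2: below threshold (-13 ≤ -8); passes unchanged; output -13 dBFS.

-13 dBFS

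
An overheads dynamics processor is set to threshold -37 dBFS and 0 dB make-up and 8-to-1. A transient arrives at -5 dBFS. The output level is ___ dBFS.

The input is 32 dB above the -37 dBFS threshold.
At 8:1 the overshoot is divided by 8, leaving 4 dB above threshold.
That puts the output at -33 dBFS.

-33 dBFS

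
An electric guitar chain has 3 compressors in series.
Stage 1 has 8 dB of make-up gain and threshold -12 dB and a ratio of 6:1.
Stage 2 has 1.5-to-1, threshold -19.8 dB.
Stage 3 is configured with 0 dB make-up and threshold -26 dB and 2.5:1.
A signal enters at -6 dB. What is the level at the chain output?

-19.04 dB

Stage 1: overshoot 6 dB → 6/6 = 1 dB → -11 dB; +8 dB make-up → -3 dB.
Stage 2: 16.8 dB above -19.8 dB, reduced 1.5:1 to 11.2 dB above → -8.6 dB.
Stage 3: 17.4 dB above -26 dB, reduced 2.5:1 to 6.96 dB above → -19.04 dB.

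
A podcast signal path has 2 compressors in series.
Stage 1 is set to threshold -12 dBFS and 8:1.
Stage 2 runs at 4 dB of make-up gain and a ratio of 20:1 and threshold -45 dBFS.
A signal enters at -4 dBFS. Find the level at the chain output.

Stage 1: overshoot 8 dB → 8/8 = 1 dB → -11 dBFS.
Stage 2: overshoot 34 dB → 34/20 = 1.7 dB → -43.3 dBFS; +4 dB make-up → -39.3 dBFS.

-39.3 dBFS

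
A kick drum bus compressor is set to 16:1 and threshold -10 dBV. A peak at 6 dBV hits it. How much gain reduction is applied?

6 dBV exceeds the threshold by 16 dB.
After 16:1 compression the overshoot becomes 16/16 = 1 dB.
So the signal is attenuated by 16 − 1 = 15 dB.

15 dB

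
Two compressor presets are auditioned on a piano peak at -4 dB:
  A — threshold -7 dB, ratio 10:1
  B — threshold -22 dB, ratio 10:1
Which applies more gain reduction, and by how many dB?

A: GR = 3 − 3/10 = 2.7 dB.
B: GR = 18 − 18/10 = 16.2 dB.
Difference: 13.5 dB in favour of B.

B, by 13.5 dB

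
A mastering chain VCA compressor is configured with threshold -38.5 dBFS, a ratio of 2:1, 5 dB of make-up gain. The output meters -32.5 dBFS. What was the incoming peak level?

Remove make-up: -32.5 − 5 = -37.5 dBFS.
The compressed level sits -37.5 − (-38.5) = 1 dB over threshold.
Before 2:1 compression the overshoot was 1 × 2 = 2 dB, so input = -38.5 + 2 = -36.5 dBFS.

-36.5 dBFS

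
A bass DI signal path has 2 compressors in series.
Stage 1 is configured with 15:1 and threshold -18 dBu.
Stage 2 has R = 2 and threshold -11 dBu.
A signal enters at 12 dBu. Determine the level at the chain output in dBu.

-16 dBu

Stage 1: overshoot 30 dB → 30/15 = 2 dB → -16 dBu.
Stage 2: below threshold (-16 ≤ -11); passes unchanged; output -16 dBu.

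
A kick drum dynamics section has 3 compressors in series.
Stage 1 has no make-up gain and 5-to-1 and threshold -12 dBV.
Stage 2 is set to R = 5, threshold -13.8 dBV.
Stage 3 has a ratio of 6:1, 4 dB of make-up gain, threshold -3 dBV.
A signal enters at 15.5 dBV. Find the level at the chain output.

-8.34 dBV

Stage 1: 15.5 dBV is 27.5 dB over -12 dBV; at 5:1 that becomes 5.5 dB over, giving -6.5 dBV.
Stage 2: 7.3 dB above -13.8 dBV, reduced 5:1 to 1.46 dB above → -12.34 dBV.
Stage 3: -12.34 dBV ≤ -3 dBV, so stage 3 doesn't engage; make-up brings it to -8.34 dBV.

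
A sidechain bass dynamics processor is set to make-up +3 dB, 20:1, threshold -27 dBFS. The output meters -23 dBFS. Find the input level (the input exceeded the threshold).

Before make-up, the level was -23 − 3 = -26 dBFS.
Post-compression overshoot = -26 − (-27) = 1 dB.
Undo the ratio: input overshoot = 1 × 20 = 20 dB, giving input = -7 dBFS.

-7 dBFS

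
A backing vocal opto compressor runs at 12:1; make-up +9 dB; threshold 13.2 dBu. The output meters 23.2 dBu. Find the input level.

Remove make-up: 23.2 − 9 = 14.2 dBu.
That's 1 dB above the 13.2 dBu threshold.
Undo the ratio: input overshoot = 1 × 12 = 12 dB, giving input = 25.2 dBu.

25.2 dBu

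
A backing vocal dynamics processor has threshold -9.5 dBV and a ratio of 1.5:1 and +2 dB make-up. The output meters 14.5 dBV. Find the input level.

23.5 dBV

Before make-up, the level was 14.5 − 2 = 12.5 dBV.
The compressed level sits 12.5 − (-9.5) = 22 dB over threshold.
Input overshoot = R × output overshoot = 33 dB → input = -9.5 + 33 = 23.5 dBV.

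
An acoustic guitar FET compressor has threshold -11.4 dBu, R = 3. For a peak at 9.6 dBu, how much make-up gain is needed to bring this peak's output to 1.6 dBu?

Overshoot 21 dB → 21/3 = 7 dB after compression, so the compressed level is -11.4 + 7 = -4.4 dBu.
Make-up = target − compressed = 1.6 − (-4.4) = 6 dB.

6 dB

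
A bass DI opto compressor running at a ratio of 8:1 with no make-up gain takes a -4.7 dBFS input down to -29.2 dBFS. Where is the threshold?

Input is 28 dB above T (since output overshoot × R = input overshoot: (-29.2 − T)·8 = -4.7 − T gives T = -32.7 dBFS).
Check: -32.7 + (-4.7 − (-32.7))/8 = -32.7 + 3.5 = -29.2 dBFS. ✓

-32.7 dBFS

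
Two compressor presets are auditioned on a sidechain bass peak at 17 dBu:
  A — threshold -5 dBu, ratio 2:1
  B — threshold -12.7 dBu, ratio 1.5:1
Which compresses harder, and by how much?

A: 22 dB over, compressed to 11 dB over, so 11 dB of GR.
B: 29.7 dB over, compressed to 19.8 dB over, so 9.9 dB of GR.
Difference: 1.1 dB in favour of A.

A, by 1.1 dB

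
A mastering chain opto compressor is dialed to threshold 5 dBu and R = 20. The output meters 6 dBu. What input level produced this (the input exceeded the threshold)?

Post-compression overshoot = 6 − 5 = 1 dB.
Undo the ratio: input overshoot = 1 × 20 = 20 dB, giving input = 25 dBu.

25 dBu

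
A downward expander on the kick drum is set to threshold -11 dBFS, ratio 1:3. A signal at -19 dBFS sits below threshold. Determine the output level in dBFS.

-35 dBFS

Undershoot = (-11) − (-19) = 8 dB.
At 1:3, that expands to 24 dB under threshold.
Output = -11 − 24 = -35 dBFS.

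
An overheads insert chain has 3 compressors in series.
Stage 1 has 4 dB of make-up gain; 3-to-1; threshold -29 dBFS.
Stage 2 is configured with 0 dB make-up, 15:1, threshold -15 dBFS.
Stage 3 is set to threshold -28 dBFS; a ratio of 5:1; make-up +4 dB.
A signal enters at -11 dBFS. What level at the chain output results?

-22.2 dBFS

Stage 1: -11 dBFS is 18 dB over -29 dBFS; at 3:1 that becomes 6 dB over, giving -23 dBFS; +4 dB make-up → -19 dBFS.
Stage 2: -19 dBFS is at or below the -15 dBFS threshold — no compression; output -19 dBFS.
Stage 3: -19 dBFS is 9 dB over -28 dBFS; at 5:1 that becomes 1.8 dB over, giving -26.2 dBFS; +4 dB make-up → -22.2 dBFS.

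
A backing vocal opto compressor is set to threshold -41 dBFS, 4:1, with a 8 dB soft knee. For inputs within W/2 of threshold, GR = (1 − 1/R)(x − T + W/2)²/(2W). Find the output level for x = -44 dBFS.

-44.046875 dBFS

x − T + W/2 = -44 − (-41) + 4 = 1.
GR = (1 − 1/4) × 1² / 16 = 0.75 × 1 / 16 = 0.046875 dB.
Output = -44 − 0.046875 = -44.046875 dBFS.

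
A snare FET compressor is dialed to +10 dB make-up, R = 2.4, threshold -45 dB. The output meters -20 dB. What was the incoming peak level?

-9 dB

Remove make-up: -20 − 10 = -30 dB.
The compressed level sits -30 − (-45) = 15 dB over threshold.
Input overshoot = R × output overshoot = 36 dB → input = -45 + 36 = -9 dB.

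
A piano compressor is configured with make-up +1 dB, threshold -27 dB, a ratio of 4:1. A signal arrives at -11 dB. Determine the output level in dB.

-22 dB

-11 dB sits 16 dB over threshold.
At 4:1 the overshoot is divided by 4, leaving 4 dB above threshold.
So the level is -27 + 4 = -23 dB; make-up adds 1 dB, giving -22 dB.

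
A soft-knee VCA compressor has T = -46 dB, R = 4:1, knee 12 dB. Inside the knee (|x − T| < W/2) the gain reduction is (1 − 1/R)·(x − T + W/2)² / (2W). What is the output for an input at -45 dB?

-46.53125 dB

x − T + W/2 = -45 − (-46) + 6 = 7.
GR = (1 − 1/4) × 7² / 24 = 0.75 × 49 / 24 = 1.53125 dB.
Output = -45 − 1.53125 = -46.53125 dB.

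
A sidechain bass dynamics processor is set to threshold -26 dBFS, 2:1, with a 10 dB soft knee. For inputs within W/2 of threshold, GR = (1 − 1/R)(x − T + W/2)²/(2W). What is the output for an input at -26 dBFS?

x − T + W/2 = -26 − (-26) + 5 = 5.
GR = (1 − 1/2) × 5² / 20 = 0.5 × 25 / 20 = 0.625 dB.
Output = -26 − 0.625 = -26.625 dBFS.

-26.625 dBFS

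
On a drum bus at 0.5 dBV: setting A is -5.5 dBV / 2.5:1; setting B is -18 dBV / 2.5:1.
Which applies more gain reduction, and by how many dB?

B, by 7.5 dB

A: 6 dB over, compressed to 2.4 dB over, so 3.6 dB of GR.
B: 18.5 dB over, compressed to 7.4 dB over, so 11.1 dB of GR.
B reduces 7.5 dB more.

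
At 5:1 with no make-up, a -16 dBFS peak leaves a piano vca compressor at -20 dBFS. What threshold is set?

Gain reduction = -16 − (-20) = 4 dB; output overshoot = GR / (R − 1) = 4 / 4 = 1 dB.
Threshold = output − output overshoot = -20 − 1 = -21 dBFS.

-21 dBFS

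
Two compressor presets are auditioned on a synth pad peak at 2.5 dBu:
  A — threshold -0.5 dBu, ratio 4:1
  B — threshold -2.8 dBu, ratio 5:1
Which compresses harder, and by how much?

A: overshoot 3 dB → output overshoot 0.75 dB → GR 2.25 dB.
B: overshoot 5.3 dB → output overshoot 1.06 dB → GR 4.24 dB.
B reduces 1.99 dB more.

B, by 1.99 dB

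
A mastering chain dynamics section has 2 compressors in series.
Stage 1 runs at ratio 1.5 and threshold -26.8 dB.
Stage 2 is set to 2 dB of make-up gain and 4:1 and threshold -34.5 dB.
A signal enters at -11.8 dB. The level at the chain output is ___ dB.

Stage 1: 15 dB above -26.8 dB, reduced 1.5:1 to 10 dB above → -16.8 dB.
Stage 2: 17.7 dB above -34.5 dB, reduced 4:1 to 4.425 dB above → -30.075 dB; +2 dB make-up → -28.075 dB.

-28.075 dB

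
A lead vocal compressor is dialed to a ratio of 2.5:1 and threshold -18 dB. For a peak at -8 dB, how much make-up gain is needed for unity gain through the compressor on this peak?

Without make-up, output = threshold + overshoot/2.5 = -18 + 4 = -14 dB.
Gap to target: 6 dB.

6 dB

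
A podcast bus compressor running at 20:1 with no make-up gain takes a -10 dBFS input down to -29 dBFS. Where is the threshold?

-30 dBFS

Let T be the threshold. Output overshoot = (input overshoot)/R, so -29 − T = (-10 − T)/20.
20·(-29 − T) = -10 − T → 19·T = -580 − (-10) = -570.
T = -570/19 = -30 dBFS.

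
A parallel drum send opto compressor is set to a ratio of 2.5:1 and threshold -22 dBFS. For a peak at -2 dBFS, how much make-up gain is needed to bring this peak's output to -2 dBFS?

Without make-up, output = threshold + overshoot/2.5 = -22 + 8 = -14 dBFS.
Gap to target: 12 dB.

12 dB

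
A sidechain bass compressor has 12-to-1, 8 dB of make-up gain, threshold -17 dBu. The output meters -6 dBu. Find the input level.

Stripping the +8 dB make-up gives -14 dBu at the gain stage.
That's 3 dB above the -17 dBu threshold.
Undo the ratio: input overshoot = 3 × 12 = 36 dB, giving input = 19 dBu.

19 dBu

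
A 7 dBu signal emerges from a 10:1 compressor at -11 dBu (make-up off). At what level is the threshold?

-13 dBu

Gain reduction = 7 − (-11) = 18 dB; output overshoot = GR / (R − 1) = 18 / 9 = 2 dB.
Threshold = output − output overshoot = -11 − 2 = -13 dBu.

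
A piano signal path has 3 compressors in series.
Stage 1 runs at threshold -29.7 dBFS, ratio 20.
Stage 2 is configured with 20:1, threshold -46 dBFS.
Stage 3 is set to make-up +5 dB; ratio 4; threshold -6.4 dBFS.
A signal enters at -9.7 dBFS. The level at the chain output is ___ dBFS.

-40.135 dBFS

Stage 1: overshoot 20 dB → 20/20 = 1 dB → -28.7 dBFS.
Stage 2: overshoot 17.3 dB → 17.3/20 = 0.865 dB → -45.135 dBFS.
Stage 3: -45.135 dBFS ≤ -6.4 dBFS, so stage 3 doesn't engage; make-up brings it to -40.135 dBFS.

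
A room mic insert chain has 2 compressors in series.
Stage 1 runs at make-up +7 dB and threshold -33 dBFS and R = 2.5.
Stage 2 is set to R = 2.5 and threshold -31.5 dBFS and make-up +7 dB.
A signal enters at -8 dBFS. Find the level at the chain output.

Stage 1: -8 dBFS is 25 dB over -33 dBFS; at 2.5:1 that becomes 10 dB over, giving -23 dBFS; +7 dB make-up → -16 dBFS.
Stage 2: -16 dBFS is 15.5 dB over -31.5 dBFS; at 2.5:1 that becomes 6.2 dB over, giving -25.3 dBFS; +7 dB make-up → -18.3 dBFS.

-18.3 dBFS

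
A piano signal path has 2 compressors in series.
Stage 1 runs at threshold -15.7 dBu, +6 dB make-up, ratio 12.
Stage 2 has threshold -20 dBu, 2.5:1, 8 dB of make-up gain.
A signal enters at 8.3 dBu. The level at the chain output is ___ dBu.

Stage 1: 8.3 dBu is 24 dB over -15.7 dBu; at 12:1 that becomes 2 dB over, giving -13.7 dBu; +6 dB make-up → -7.7 dBu.
Stage 2: -7.7 dBu is 12.3 dB over -20 dBu; at 2.5:1 that becomes 4.92 dB over, giving -15.08 dBu; +8 dB make-up → -7.08 dBu.

-7.08 dBu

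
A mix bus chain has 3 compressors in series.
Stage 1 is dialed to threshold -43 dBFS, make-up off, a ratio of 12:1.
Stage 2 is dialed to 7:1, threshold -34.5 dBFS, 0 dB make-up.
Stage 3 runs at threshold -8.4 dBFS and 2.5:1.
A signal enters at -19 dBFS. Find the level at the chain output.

Stage 1: -19 dBFS is 24 dB over -43 dBFS; at 12:1 that becomes 2 dB over, giving -41 dBFS.
Stage 2: -41 dBFS is at or below the -34.5 dBFS threshold — no compression; output -41 dBFS.
Stage 3: below threshold (-41 ≤ -8.4); passes unchanged; output -41 dBFS.

-41 dBFS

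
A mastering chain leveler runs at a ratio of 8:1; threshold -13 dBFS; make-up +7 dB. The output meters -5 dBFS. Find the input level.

Stripping the +7 dB make-up gives -12 dBFS at the gain stage.
That's 1 dB above the -13 dBFS threshold.
Undo the ratio: input overshoot = 1 × 8 = 8 dB, giving input = -5 dBFS.

-5 dBFS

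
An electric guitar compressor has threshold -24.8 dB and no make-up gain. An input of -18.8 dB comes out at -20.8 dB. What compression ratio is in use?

1.5:1

Input overshoot = -18.8 − (-24.8) = 6 dB; output overshoot = -20.8 − (-24.8) = 4 dB.
Ratio = 6 / 4 = 1.5.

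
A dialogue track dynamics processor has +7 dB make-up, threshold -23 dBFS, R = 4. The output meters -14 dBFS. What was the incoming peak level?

-15 dBFS

Stripping the +7 dB make-up gives -21 dBFS at the gain stage.
That's 2 dB above the -23 dBFS threshold.
Undo the ratio: input overshoot = 2 × 4 = 8 dB, giving input = -15 dBFS.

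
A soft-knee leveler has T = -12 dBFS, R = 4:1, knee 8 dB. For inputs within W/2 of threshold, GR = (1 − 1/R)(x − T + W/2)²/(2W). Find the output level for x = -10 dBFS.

x − T + W/2 = -10 − (-12) + 4 = 6.
GR = (1 − 1/4) × 6² / 16 = 0.75 × 36 / 16 = 1.6875 dB.
Output = -10 − 1.6875 = -11.6875 dBFS.

-11.6875 dBFS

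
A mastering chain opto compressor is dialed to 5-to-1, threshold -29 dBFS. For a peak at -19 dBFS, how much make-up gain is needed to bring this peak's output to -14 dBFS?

Overshoot 10 dB → 10/5 = 2 dB after compression, so the compressed level is -29 + 2 = -27 dBFS.
Make-up = target − compressed = -14 − (-27) = 13 dB.

13 dB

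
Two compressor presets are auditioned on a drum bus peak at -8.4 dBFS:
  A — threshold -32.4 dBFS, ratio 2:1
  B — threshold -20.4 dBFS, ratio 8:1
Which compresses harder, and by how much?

A: overshoot 24 dB → output overshoot 12 dB → GR 12 dB.
B: overshoot 12 dB → output overshoot 1.5 dB → GR 10.5 dB.
A applies 1.5 dB more gain reduction.

A, by 1.5 dB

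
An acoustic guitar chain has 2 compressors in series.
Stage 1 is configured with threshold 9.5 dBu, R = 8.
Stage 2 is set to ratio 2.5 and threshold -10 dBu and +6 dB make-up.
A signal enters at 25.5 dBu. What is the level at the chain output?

Stage 1: 16 dB above 9.5 dBu, reduced 8:1 to 2 dB above → 11.5 dBu.
Stage 2: 21.5 dB above -10 dBu, reduced 2.5:1 to 8.6 dB above → -1.4 dBu; +6 dB make-up → 4.6 dBu.

4.6 dBu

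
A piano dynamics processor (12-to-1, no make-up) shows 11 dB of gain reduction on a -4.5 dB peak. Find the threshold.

-16.5 dB

Input is 12 dB above T (since output overshoot × R = input overshoot: (-15.5 − T)·12 = -4.5 − T gives T = -16.5 dB).
Check: -16.5 + (-4.5 − (-16.5))/12 = -16.5 + 1 = -15.5 dB. ✓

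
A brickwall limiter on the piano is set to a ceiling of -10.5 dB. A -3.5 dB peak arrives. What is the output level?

-10.5 dB

At ∞:1, everything above -10.5 dB is held at the ceiling.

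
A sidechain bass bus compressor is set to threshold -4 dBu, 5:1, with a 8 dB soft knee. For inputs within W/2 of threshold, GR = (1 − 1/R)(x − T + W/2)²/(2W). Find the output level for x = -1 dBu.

-3.45 dBu

x − T + W/2 = -1 − (-4) + 4 = 7.
GR = (1 − 1/5) × 7² / 16 = 0.8 × 49 / 16 = 2.45 dB.
Output = -1 − 2.45 = -3.45 dBu.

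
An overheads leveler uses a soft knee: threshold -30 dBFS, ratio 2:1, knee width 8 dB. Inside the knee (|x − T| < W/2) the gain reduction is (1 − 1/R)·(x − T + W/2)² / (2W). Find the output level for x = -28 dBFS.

x − T + W/2 = -28 − (-30) + 4 = 6.
GR = (1 − 1/2) × 6² / 16 = 0.5 × 36 / 16 = 1.125 dB.
Output = -28 − 1.125 = -29.125 dBFS.

-29.125 dBFS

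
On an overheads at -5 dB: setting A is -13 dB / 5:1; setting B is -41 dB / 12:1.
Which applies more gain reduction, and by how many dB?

B, by 26.6 dB

A: GR = 8 − 8/5 = 6.4 dB.
B: GR = 36 − 36/12 = 33 dB.
Difference: 26.6 dB in favour of B.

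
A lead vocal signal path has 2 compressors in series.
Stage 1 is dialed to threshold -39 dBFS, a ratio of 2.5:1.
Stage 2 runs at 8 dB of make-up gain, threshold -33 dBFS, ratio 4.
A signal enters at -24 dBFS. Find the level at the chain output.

Stage 1: 15 dB above -39 dBFS, reduced 2.5:1 to 6 dB above → -33 dBFS.
Stage 2: -33 dBFS is at or below the -33 dBFS threshold — no compression; make-up brings it to -25 dBFS.

-25 dBFS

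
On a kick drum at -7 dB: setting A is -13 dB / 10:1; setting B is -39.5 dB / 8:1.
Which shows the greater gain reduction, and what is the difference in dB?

A: overshoot 6 dB → output overshoot 0.6 dB → GR 5.4 dB.
B: overshoot 32.5 dB → output overshoot 4.0625 dB → GR 28.4375 dB.
B applies 23.0375 dB more gain reduction.

B, by 23.0375 dB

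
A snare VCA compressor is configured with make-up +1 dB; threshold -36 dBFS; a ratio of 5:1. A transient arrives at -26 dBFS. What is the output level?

The input is 10 dB above the -36 dBFS threshold.
5:1 compression reduces that to 10/5 = 2 dB over.
That puts the output at -34 dBFS; make-up adds 1 dB, giving -33 dBFS.

-33 dBFS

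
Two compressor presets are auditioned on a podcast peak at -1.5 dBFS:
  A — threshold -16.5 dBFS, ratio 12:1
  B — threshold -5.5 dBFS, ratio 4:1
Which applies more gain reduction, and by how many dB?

A, by 10.75 dB

A: overshoot 15 dB → output overshoot 1.25 dB → GR 13.75 dB.
B: overshoot 4 dB → output overshoot 1 dB → GR 3 dB.
A reduces 10.75 dB more.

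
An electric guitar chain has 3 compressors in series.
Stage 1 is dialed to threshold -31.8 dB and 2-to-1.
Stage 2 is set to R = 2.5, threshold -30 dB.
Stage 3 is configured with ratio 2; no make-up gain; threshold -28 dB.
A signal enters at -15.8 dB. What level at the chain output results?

Stage 1: overshoot 16 dB → 16/2 = 8 dB → -23.8 dB.
Stage 2: overshoot 6.2 dB → 6.2/2.5 = 2.48 dB → -27.52 dB.
Stage 3: -27.52 dB is 0.48 dB over -28 dB; at 2:1 that becomes 0.24 dB over, giving -27.76 dB.

-27.76 dB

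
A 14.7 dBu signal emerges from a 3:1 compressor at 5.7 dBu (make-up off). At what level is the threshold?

Let T be the threshold. Output overshoot = (input overshoot)/R, so 5.7 − T = (14.7 − T)/3.
3·(5.7 − T) = 14.7 − T → 2·T = 17.1 − 14.7 = 2.4.
T = 2.4/2 = 1.2 dBu.

1.2 dBu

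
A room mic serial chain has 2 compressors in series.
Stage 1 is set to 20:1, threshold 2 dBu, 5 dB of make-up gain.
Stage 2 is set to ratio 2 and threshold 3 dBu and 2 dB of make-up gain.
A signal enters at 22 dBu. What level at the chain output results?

Stage 1: 20 dB above 2 dBu, reduced 20:1 to 1 dB above → 3 dBu; +5 dB make-up → 8 dBu.
Stage 2: overshoot 5 dB → 5/2 = 2.5 dB → 5.5 dBu; +2 dB make-up → 7.5 dBu.

7.5 dBu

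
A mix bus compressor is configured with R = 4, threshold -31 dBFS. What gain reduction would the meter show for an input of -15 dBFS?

-15 dBFS exceeds the threshold by 16 dB.
At 4:1, output sits 16/4 = 4 dB above threshold.
So the signal is attenuated by 16 − 4 = 12 dB.

12 dB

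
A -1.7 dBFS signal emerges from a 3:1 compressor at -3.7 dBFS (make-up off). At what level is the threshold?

-4.7 dBFS

Let T be the threshold. Output overshoot = (input overshoot)/R, so -3.7 − T = (-1.7 − T)/3.
3·(-3.7 − T) = -1.7 − T → 2·T = -11.1 − (-1.7) = -9.4.
T = -9.4/2 = -4.7 dBFS.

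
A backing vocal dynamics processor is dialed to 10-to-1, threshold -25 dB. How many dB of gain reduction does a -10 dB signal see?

Overshoot = -10 − (-25) = 15 dB.
After 10:1 compression the overshoot becomes 15/10 = 1.5 dB.
Gain reduction = 15 − 1.5 = 13.5 dB.

13.5 dB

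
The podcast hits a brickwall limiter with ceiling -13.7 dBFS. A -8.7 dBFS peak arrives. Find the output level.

The limiter clamps the peak to its -13.7 dBFS ceiling.

-13.7 dBFS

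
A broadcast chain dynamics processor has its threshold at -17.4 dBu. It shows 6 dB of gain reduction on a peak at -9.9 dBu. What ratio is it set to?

Input overshoot = -9.9 − (-17.4) = 7.5 dB.
Output overshoot = 7.5 − 6 = 1.5 dB.
Ratio = input overshoot / output overshoot = 7.5 / 1.5 = 5.

5:1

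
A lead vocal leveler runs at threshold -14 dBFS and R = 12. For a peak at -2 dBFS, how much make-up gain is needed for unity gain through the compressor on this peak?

Overshoot 12 dB → 12/12 = 1 dB after compression, so the compressed level is -14 + 1 = -13 dBFS.
Make-up = target − compressed = -2 − (-13) = 11 dB.

11 dB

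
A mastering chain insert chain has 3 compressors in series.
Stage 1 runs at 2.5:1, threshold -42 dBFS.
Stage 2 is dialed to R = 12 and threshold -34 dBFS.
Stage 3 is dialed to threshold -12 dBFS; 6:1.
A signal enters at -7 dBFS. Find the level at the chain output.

-33.5 dBFS

Stage 1: overshoot 35 dB → 35/2.5 = 14 dB → -28 dBFS.
Stage 2: 6 dB above -34 dBFS, reduced 12:1 to 0.5 dB above → -33.5 dBFS.
Stage 3: below threshold (-33.5 ≤ -12); passes unchanged; output -33.5 dBFS.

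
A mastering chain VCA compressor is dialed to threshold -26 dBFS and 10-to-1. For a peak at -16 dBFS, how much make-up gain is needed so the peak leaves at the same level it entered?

The peak compresses to -26 + 10/10 = -25 dBFS.
To reach -16 dBFS requires -16 − (-25) = 9 dB of make-up.

9 dB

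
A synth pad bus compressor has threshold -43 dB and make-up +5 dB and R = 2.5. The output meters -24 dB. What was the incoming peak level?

Remove make-up: -24 − 5 = -29 dB.
That's 14 dB above the -43 dB threshold.
Undo the ratio: input overshoot = 14 × 2.5 = 35 dB, giving input = -8 dB.

-8 dB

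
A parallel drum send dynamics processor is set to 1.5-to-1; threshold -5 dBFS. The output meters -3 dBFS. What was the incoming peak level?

Post-compression overshoot = -3 − (-5) = 2 dB.
Before 1.5:1 compression the overshoot was 2 × 1.5 = 3 dB, so input = -5 + 3 = -2 dBFS.

-2 dBFS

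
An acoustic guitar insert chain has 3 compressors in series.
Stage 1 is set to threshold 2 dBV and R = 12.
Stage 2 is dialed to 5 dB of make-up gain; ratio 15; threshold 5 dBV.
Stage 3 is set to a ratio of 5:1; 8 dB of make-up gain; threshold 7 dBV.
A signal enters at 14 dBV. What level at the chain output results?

15.2 dBV

Stage 1: overshoot 12 dB → 12/12 = 1 dB → 3 dBV.
Stage 2: below threshold (3 ≤ 5); passes unchanged; make-up brings it to 8 dBV.
Stage 3: 1 dB above 7 dBV, reduced 5:1 to 0.2 dB above → 7.2 dBV; +8 dB make-up → 15.2 dBV.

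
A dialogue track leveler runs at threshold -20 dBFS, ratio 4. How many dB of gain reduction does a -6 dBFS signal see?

10.5 dB

-6 dBFS exceeds the threshold by 14 dB.
A 4:1 ratio leaves 3.5 dB of that excess.
Gain reduction = 14 − 3.5 = 10.5 dB.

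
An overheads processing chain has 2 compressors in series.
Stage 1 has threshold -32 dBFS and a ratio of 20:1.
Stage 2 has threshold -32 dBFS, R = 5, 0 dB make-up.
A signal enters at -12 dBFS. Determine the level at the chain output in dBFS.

Stage 1: -12 dBFS is 20 dB over -32 dBFS; at 20:1 that becomes 1 dB over, giving -31 dBFS.
Stage 2: 1 dB above -32 dBFS, reduced 5:1 to 0.2 dB above → -31.8 dBFS.

-31.8 dBFS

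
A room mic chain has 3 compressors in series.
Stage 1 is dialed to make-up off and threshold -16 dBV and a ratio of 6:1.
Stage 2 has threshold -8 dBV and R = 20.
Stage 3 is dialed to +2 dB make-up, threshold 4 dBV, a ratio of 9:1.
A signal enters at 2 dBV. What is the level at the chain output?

-11 dBV

Stage 1: 18 dB above -16 dBV, reduced 6:1 to 3 dB above → -13 dBV.
Stage 2: -13 dBV is at or below the -8 dBV threshold — no compression; output -13 dBV.
Stage 3: -13 dBV ≤ 4 dBV, so stage 3 doesn't engage; make-up brings it to -11 dBV.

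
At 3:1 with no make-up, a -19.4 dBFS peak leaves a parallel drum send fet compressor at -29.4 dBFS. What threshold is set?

Gain reduction = -19.4 − (-29.4) = 10 dB; output overshoot = GR / (R − 1) = 10 / 2 = 5 dB.
Threshold = output − output overshoot = -29.4 − 5 = -34.4 dBFS.

-34.4 dBFS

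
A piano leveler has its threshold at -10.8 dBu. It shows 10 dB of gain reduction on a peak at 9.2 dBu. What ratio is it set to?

Input overshoot = 9.2 − (-10.8) = 20 dB.
Output overshoot = 20 − 10 = 10 dB.
Ratio = input overshoot / output overshoot = 20 / 10 = 2.

2:1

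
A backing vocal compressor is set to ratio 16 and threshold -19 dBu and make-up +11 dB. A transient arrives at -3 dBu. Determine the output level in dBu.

-7 dBu

Overshoot: -3 − (-19) = 16 dB.
16:1 compression reduces that to 16/16 = 1 dB over.
So the level is -19 + 1 = -18 dBu; make-up adds 11 dB, giving -7 dBu.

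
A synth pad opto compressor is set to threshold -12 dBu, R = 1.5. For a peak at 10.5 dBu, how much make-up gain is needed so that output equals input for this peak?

7.5 dB

Overshoot 22.5 dB → 22.5/1.5 = 15 dB after compression, so the compressed level is -12 + 15 = 3 dBu.
Make-up = target − compressed = 10.5 − 3 = 7.5 dB.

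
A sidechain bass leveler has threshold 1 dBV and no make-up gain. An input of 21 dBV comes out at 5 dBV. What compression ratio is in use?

Input overshoot = 21 − 1 = 20 dB; output overshoot = 5 − 1 = 4 dB.
Ratio = 20 / 4 = 5.

5:1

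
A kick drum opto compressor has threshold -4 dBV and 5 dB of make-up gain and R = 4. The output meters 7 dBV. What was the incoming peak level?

Remove make-up: 7 − 5 = 2 dBV.
The compressed level sits 2 − (-4) = 6 dB over threshold.
Undo the ratio: input overshoot = 6 × 4 = 24 dB, giving input = 20 dBV.

20 dBV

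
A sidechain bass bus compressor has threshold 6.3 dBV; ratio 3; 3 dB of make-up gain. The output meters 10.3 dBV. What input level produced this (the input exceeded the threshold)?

9.3 dBV

Remove make-up: 10.3 − 3 = 7.3 dBV.
The compressed level sits 7.3 − 6.3 = 1 dB over threshold.
Undo the ratio: input overshoot = 1 × 3 = 3 dB, giving input = 9.3 dBV.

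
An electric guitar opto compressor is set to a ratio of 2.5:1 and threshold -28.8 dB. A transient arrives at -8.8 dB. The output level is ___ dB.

Overshoot: -8.8 − (-28.8) = 20 dB.
2.5:1 compression reduces that to 20/2.5 = 8 dB over.
That puts the output at -20.8 dB.

-20.8 dB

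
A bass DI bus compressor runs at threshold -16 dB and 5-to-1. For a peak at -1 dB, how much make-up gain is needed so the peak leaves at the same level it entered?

12 dB

The peak compresses to -16 + 15/5 = -13 dB.
To reach -1 dB requires -1 − (-13) = 12 dB of make-up.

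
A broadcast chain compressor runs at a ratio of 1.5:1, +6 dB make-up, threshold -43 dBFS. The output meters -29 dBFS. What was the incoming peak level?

-31 dBFS

Before make-up, the level was -29 − 6 = -35 dBFS.
The compressed level sits -35 − (-43) = 8 dB over threshold.
Undo the ratio: input overshoot = 8 × 1.5 = 12 dB, giving input = -31 dBFS.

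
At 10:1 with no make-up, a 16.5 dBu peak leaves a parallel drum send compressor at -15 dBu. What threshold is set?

Input is 35 dB above T (since output overshoot × R = input overshoot: (-15 − T)·10 = 16.5 − T gives T = -18.5 dBu).
Check: -18.5 + (16.5 − (-18.5))/10 = -18.5 + 3.5 = -15 dBu. ✓

-18.5 dBu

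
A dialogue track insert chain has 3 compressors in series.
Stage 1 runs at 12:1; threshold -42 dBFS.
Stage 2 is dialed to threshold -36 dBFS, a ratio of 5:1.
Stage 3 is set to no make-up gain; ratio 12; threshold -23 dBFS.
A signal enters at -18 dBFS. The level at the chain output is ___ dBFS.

-40 dBFS

Stage 1: -18 dBFS is 24 dB over -42 dBFS; at 12:1 that becomes 2 dB over, giving -40 dBFS.
Stage 2: -40 dBFS is at or below the -36 dBFS threshold — no compression; output -40 dBFS.
Stage 3: -40 dBFS is at or below the -23 dBFS threshold — no compression; output -40 dBFS.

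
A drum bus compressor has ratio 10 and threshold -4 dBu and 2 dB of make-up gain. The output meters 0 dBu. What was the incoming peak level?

Remove make-up: 0 − 2 = -2 dBu.
Post-compression overshoot = -2 − (-4) = 2 dB.
Before 10:1 compression the overshoot was 2 × 10 = 20 dB, so input = -4 + 20 = 16 dBu.

16 dBu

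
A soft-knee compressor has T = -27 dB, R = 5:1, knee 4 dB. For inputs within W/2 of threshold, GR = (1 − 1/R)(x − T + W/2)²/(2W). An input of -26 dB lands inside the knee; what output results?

x − T + W/2 = -26 − (-27) + 2 = 3.
GR = (1 − 1/5) × 3² / 8 = 0.8 × 9 / 8 = 0.9 dB.
Output = -26 − 0.9 = -26.9 dB.

-26.9 dB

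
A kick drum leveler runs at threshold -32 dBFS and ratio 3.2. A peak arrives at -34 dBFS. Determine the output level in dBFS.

-34 dBFS

-34 dBFS is 2 dB below the -32 dBFS threshold, so no gain reduction is applied.
Output = input = -34 dBFS.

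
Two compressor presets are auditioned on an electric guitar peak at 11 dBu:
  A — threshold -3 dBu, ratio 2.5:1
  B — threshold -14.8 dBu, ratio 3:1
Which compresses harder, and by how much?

B, by 8.8 dB

A: 14 dB over, compressed to 5.6 dB over, so 8.4 dB of GR.
B: 25.8 dB over, compressed to 8.6 dB over, so 17.2 dB of GR.
B applies 8.8 dB more gain reduction.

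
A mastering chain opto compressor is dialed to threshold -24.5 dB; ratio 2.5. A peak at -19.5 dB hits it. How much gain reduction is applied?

3 dB

The signal is 5 dB above threshold.
A 2.5:1 ratio leaves 2 dB of that excess.
So the signal is attenuated by 5 − 2 = 3 dB.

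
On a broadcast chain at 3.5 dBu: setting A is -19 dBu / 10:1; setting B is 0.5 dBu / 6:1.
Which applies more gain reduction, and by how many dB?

A: GR = 22.5 − 22.5/10 = 20.25 dB.
B: GR = 3 − 3/6 = 2.5 dB.
Difference: 17.75 dB in favour of A.

A, by 17.75 dB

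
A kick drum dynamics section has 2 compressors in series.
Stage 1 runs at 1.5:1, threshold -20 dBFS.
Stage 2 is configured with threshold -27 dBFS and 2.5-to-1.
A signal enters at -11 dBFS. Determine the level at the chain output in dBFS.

Stage 1: 9 dB above -20 dBFS, reduced 1.5:1 to 6 dB above → -14 dBFS.
Stage 2: overshoot 13 dB → 13/2.5 = 5.2 dB → -21.8 dBFS.

-21.8 dBFS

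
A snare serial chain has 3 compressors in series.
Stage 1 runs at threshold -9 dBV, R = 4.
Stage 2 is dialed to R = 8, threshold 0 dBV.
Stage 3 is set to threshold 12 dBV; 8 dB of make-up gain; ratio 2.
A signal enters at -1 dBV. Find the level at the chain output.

Stage 1: -1 dBV is 8 dB over -9 dBV; at 4:1 that becomes 2 dB over, giving -7 dBV.
Stage 2: -7 dBV ≤ 0 dBV, so stage 2 doesn't engage; output -7 dBV.
Stage 3: -7 dBV ≤ 12 dBV, so stage 3 doesn't engage; make-up brings it to 1 dBV.

1 dBV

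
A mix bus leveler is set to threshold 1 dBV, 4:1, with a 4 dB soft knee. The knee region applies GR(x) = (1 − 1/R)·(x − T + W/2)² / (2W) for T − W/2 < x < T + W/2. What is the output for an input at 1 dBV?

x − T + W/2 = 1 − 1 + 2 = 2.
GR = (1 − 1/4) × 2² / 8 = 0.75 × 4 / 8 = 0.375 dB.
Output = 1 − 0.375 = 0.625 dBV.

0.625 dBV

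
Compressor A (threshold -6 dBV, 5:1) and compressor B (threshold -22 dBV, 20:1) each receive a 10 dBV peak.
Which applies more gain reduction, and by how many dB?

A: GR = 16 − 16/5 = 12.8 dB.
B: GR = 32 − 32/20 = 30.4 dB.
Difference: 17.6 dB in favour of B.

B, by 17.6 dB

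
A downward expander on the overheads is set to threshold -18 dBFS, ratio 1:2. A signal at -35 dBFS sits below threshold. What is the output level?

-52 dBFS

The input is 17 dB below the -18 dBFS threshold.
A 1:2 expander multiplies undershoot by 2: 17 × 2 = 34 dB below threshold.
Output = -18 − 34 = -52 dBFS.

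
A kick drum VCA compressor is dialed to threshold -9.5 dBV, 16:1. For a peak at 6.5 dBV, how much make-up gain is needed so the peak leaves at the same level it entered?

Overshoot 16 dB → 16/16 = 1 dB after compression, so the compressed level is -9.5 + 1 = -8.5 dBV.
Make-up = target − compressed = 6.5 − (-8.5) = 15 dB.

15 dB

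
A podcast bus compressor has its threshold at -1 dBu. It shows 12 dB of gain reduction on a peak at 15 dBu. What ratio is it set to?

4:1

Input overshoot = 15 − (-1) = 16 dB.
Output overshoot = 16 − 12 = 4 dB.
Ratio = input overshoot / output overshoot = 16 / 4 = 4.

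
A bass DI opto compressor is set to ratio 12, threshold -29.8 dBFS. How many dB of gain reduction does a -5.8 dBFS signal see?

-5.8 dBFS exceeds the threshold by 24 dB.
After 12:1 compression the overshoot becomes 24/12 = 2 dB.
So the signal is attenuated by 24 − 2 = 22 dB.

22 dB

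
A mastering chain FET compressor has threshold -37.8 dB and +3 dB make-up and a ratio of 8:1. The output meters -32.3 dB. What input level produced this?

Remove make-up: -32.3 − 3 = -35.3 dB.
Post-compression overshoot = -35.3 − (-37.8) = 2.5 dB.
Before 8:1 compression the overshoot was 2.5 × 8 = 20 dB, so input = -37.8 + 20 = -17.8 dB.

-17.8 dB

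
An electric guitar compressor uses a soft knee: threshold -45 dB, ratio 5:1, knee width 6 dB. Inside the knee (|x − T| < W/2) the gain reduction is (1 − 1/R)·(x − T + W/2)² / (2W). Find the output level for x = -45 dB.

-45.6 dB

x − T + W/2 = -45 − (-45) + 3 = 3.
GR = (1 − 1/5) × 3² / 12 = 0.8 × 9 / 12 = 0.6 dB.
Output = -45 − 0.6 = -45.6 dB.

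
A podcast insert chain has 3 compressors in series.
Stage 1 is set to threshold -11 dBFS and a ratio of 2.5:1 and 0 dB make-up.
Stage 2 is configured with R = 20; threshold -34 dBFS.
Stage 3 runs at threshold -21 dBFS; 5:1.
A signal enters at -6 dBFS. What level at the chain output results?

Stage 1: overshoot 5 dB → 5/2.5 = 2 dB → -9 dBFS.
Stage 2: -9 dBFS is 25 dB over -34 dBFS; at 20:1 that becomes 1.25 dB over, giving -32.75 dBFS.
Stage 3: -32.75 dBFS ≤ -21 dBFS, so stage 3 doesn't engage; output -32.75 dBFS.

-32.75 dBFS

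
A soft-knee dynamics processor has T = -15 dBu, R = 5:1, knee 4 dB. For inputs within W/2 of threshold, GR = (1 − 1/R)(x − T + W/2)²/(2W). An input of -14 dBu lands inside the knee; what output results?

-14.9 dBu

x − T + W/2 = -14 − (-15) + 2 = 3.
GR = (1 − 1/5) × 3² / 8 = 0.8 × 9 / 8 = 0.9 dB.
Output = -14 − 0.9 = -14.9 dBu.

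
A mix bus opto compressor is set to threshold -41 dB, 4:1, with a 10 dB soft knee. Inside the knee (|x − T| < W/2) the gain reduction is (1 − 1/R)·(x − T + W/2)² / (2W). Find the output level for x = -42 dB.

x − T + W/2 = -42 − (-41) + 5 = 4.
GR = (1 − 1/4) × 4² / 20 = 0.75 × 16 / 20 = 0.6 dB.
Output = -42 − 0.6 = -42.6 dB.

-42.6 dB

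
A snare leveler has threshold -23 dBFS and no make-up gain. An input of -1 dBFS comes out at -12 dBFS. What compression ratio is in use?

2:1

Input overshoot = -1 − (-23) = 22 dB; output overshoot = -12 − (-23) = 11 dB.
Ratio = 22 / 11 = 2.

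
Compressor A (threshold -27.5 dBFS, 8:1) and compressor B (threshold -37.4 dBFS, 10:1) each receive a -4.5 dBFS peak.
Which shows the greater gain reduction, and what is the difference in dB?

A: 23 dB over, compressed to 2.875 dB over, so 20.125 dB of GR.
B: 32.9 dB over, compressed to 3.29 dB over, so 29.61 dB of GR.
B applies 9.485 dB more gain reduction.

B, by 9.485 dB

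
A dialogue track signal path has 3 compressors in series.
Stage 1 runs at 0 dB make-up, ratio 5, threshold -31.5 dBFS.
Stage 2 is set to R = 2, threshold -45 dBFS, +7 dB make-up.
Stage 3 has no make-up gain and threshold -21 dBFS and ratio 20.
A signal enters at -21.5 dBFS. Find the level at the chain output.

Stage 1: -21.5 dBFS is 10 dB over -31.5 dBFS; at 5:1 that becomes 2 dB over, giving -29.5 dBFS.
Stage 2: -29.5 dBFS is 15.5 dB over -45 dBFS; at 2:1 that becomes 7.75 dB over, giving -37.25 dBFS; +7 dB make-up → -30.25 dBFS.
Stage 3: -30.25 dBFS ≤ -21 dBFS, so stage 3 doesn't engage; output -30.25 dBFS.

-30.25 dBFS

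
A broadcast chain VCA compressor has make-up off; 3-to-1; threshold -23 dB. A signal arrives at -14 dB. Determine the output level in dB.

-20 dB

-14 dB sits 9 dB over threshold.
The 9 dB excess becomes 3 dB after 3:1 reduction.
So the level is -23 + 3 = -20 dB.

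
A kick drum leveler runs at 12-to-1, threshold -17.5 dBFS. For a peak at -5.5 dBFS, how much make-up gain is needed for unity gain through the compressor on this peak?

Overshoot 12 dB → 12/12 = 1 dB after compression, so the compressed level is -17.5 + 1 = -16.5 dBFS.
Make-up = target − compressed = -5.5 − (-16.5) = 11 dB.

11 dB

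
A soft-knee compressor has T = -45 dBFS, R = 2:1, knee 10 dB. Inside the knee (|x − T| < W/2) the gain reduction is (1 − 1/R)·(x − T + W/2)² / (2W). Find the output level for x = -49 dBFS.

x − T + W/2 = -49 − (-45) + 5 = 1.
GR = (1 − 1/2) × 1² / 20 = 0.5 × 1 / 20 = 0.025 dB.
Output = -49 − 0.025 = -49.025 dBFS.

-49.025 dBFS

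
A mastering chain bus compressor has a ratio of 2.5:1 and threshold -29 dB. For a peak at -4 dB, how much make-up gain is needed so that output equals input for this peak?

The peak compresses to -29 + 25/2.5 = -19 dB.
To reach -4 dB requires -4 − (-19) = 15 dB of make-up.

15 dB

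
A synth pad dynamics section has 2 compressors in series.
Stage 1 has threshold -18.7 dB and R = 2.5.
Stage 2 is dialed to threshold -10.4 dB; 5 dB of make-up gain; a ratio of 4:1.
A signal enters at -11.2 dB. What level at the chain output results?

Stage 1: overshoot 7.5 dB → 7.5/2.5 = 3 dB → -15.7 dB.
Stage 2: -15.7 dB is at or below the -10.4 dB threshold — no compression; make-up brings it to -10.7 dB.

-10.7 dB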